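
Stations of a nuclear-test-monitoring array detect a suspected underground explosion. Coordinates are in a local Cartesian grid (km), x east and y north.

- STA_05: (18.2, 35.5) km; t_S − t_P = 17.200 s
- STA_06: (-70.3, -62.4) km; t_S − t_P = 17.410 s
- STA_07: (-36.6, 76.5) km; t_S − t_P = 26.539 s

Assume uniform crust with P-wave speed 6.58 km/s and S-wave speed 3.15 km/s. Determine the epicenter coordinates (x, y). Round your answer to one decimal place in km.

Distance from S−P lag: d = Δt · v_P v_S / (v_P − v_S) = Δt · (6.58·3.15)/(6.58−3.15) ≈ 6.0429·Δt.
So d_STA_05 = 103.94, d_STA_06 = 105.21, d_STA_07 = 160.37 km.
Circle about each station: (x − 18.2)² + (y − 35.5)² = 103.94²; (x + 70.3)² + (y + 62.4)² = 105.21²; (x + 36.6)² + (y − 76.5)² = 160.37².
Subtracting the STA_05 equation from the STA_06 and STA_07 equations removes the quadratic terms:
-177.0 x − 195.8 y = 6978.74
-109.6 x + 82.0 y = -9314.69
Solving the 2×2 system: x ≈ 34.8, y ≈ -67.1 km.
Check against STA_05 (with the unrounded x, y): √((x − 18.2)²+(y − 35.5)²) = 103.93 ≈ 103.94 km. ✓

x ≈ 34.8 km, y ≈ -67.1 km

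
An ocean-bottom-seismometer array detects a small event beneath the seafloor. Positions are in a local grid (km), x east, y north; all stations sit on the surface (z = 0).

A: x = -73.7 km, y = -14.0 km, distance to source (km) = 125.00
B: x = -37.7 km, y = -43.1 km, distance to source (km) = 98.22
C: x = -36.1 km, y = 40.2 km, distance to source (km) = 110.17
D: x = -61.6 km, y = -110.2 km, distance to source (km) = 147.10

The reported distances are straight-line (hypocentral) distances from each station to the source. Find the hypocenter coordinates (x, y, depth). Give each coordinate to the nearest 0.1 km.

Each station gives a sphere (x−x_i)² + (y−y_i)² + z² = d_i² (stations at z=0).
Subtracting the A sphere from B and C: z² cancels, leaving linear equations in x and y:
72.0 x − 58.2 y = 3629.04
75.2 x + 108.4 y = 779.13
Solving: x ≈ 36.017, y ≈ -17.798 km (keep extra digits for the depth step; rounded: 36.0, -17.8).
Then from the A sphere: z² = 125.00² − (x + 73.7)² − (y + 14.0)² with x = 36.017, y = -17.798, so z ≈ 59.773 ≈ 59.8 km.

x ≈ 36.0 km, y ≈ -17.8 km, depth ≈ 59.8 km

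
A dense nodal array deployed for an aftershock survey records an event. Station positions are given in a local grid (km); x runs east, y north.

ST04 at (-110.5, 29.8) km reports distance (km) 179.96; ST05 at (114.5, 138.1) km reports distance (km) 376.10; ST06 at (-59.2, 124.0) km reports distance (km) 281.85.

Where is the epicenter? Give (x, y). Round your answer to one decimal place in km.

Circle about each station: (x + 110.5)² + (y − 29.8)² = 179.96²; (x − 114.5)² + (y − 138.1)² = 376.10²; (x + 59.2)² + (y − 124.0)² = 281.85².
Subtracting the ST04 equation from the ST05 and ST06 equations removes the quadratic terms:
450.0 x + 216.6 y = -89982.04
102.6 x + 188.4 y = -41271.47
Solving the 2×2 system: x ≈ -128.1, y ≈ -149.3 km.
Check against ST04 (with the unrounded x, y): √((x + 110.5)²+(y − 29.8)²) = 179.97 ≈ 179.96 km. ✓

(-128.1, -149.3)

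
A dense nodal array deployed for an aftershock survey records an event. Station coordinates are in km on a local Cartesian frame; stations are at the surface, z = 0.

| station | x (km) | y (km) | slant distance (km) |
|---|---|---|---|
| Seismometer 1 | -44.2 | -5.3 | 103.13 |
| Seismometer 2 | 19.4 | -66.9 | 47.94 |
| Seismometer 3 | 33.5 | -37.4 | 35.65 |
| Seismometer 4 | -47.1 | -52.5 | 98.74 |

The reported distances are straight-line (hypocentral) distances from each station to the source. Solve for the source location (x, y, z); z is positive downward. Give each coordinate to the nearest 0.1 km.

x ≈ 45.6 km, y ≈ -43.9 km, depth ≈ 32.9 km

Each station gives a sphere (x−x_i)² + (y−y_i)² + z² = d_i² (stations at z=0).
Subtracting the Seismometer 1 sphere from Seismometer 2 and Seismometer 3: z² cancels, leaving linear equations in x and y:
127.2 x − 123.2 y = 11207.79
155.4 x − 64.2 y = 9904.15
Solving: x ≈ 45.601, y ≈ -43.891 km (keep extra digits for the depth step; rounded: 45.6, -43.9).
Then from the Seismometer 1 sphere: z² = 103.13² − (x + 44.2)² − (y + 5.3)² with x = 45.601, y = -43.891, so z ≈ 32.899 ≈ 32.9 km.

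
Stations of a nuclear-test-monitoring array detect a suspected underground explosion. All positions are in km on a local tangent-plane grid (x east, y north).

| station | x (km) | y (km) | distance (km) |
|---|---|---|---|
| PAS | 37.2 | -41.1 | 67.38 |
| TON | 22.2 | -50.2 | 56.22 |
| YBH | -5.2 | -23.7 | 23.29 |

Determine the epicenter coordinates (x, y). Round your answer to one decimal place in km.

x ≈ -28.4 km, y ≈ -25.7 km

Circle about each station: (x − 37.2)² + (y + 41.1)² = 67.38²; (x − 22.2)² + (y + 50.2)² = 56.22²; (x + 5.2)² + (y + 23.7)² = 23.29².
Subtracting the PAS equation from the TON and YBH equations removes the quadratic terms:
-30.0 x − 18.2 y = 1319.21
-84.8 x + 34.8 y = 1513.32
Solving the 2×2 system: x ≈ -28.4, y ≈ -25.7 km.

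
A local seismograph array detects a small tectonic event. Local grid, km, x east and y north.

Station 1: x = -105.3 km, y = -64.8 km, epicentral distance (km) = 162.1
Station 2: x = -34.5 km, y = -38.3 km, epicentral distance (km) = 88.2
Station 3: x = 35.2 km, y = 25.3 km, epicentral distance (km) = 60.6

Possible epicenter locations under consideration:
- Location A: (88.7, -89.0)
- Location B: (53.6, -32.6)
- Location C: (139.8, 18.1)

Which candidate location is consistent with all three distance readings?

Location B

For each candidate, compare |candidate − station| to the reported distance:
Location A: residuals Station 1 33.4, Station 2 45.0, Station 3 65.6 → max 65.6 km
Location B: residuals Station 1 0.0, Station 2 0.1, Station 3 0.2 → max 0.2 km
Location C: residuals Station 1 96.6, Station 2 95.0, Station 3 44.2 → max 96.6 km
Only Location B has all residuals ≈ 0.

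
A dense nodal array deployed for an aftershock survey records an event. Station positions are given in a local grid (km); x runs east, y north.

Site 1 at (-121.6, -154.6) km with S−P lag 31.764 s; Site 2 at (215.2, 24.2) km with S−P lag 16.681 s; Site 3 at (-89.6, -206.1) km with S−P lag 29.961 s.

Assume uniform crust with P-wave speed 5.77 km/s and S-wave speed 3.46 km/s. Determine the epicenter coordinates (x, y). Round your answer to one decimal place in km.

Distance from S−P lag: d = Δt · v_P v_S / (v_P − v_S) = Δt · (5.77·3.46)/(5.77−3.46) ≈ 8.6425·Δt.
So d_Site 1 = 274.52, d_Site 2 = 144.17, d_Site 3 = 258.94 km.
Circle about each station: (x + 121.6)² + (y + 154.6)² = 274.52²; (x − 215.2)² + (y − 24.2)² = 144.17²; (x + 89.6)² + (y + 206.1)² = 258.94².
Subtracting the Site 1 equation from the Site 2 and Site 3 equations removes the quadratic terms:
673.6 x + 357.6 y = 62785.20
64.0 x − 103.0 y = 20128.96
Solving the 2×2 system: x ≈ 148.1, y ≈ -103.4 km.

(148.1, -103.4)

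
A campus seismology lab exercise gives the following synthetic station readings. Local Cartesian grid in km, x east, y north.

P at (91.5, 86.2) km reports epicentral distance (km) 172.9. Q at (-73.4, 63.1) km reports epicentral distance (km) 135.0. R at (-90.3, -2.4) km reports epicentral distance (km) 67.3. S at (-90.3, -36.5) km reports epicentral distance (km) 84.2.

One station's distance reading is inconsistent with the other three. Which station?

Solve using three stations at a time. Using P, Q, S (subtract circle equations pairwise → linear system) gives (x, y) ≈ (-8.2, -55.1).
Distances from that point to each station vs reported:
  P: calculated 172.9 vs reported 172.9 → residual 0.0 km
  Q: calculated 135.0 vs reported 135.0 → residual 0.0 km
  R: calculated 97.6 vs reported 67.3 → residual 30.3 km
  S: calculated 84.2 vs reported 84.2 → residual 0.0 km
P, Q, S are mutually consistent (residuals ≈ 0); R is off by 30.3 km.

R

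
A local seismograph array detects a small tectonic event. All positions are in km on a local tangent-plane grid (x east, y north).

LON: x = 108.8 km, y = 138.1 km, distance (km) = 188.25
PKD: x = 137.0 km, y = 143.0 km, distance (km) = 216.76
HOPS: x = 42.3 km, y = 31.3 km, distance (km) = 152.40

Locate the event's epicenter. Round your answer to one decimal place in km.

Circle about each station: (x − 108.8)² + (y − 138.1)² = 188.25²; (x − 137.0)² + (y − 143.0)² = 216.76²; (x − 42.3)² + (y − 31.3)² = 152.40².
Subtracting the LON equation from the PKD and HOPS equations removes the quadratic terms:
56.4 x + 9.8 y = -3237.89
-133.0 x − 213.6 y = -15927.77
Solving the 2×2 system: x ≈ -78.9, y ≈ 123.7 km.

x ≈ -78.9 km, y ≈ 123.7 km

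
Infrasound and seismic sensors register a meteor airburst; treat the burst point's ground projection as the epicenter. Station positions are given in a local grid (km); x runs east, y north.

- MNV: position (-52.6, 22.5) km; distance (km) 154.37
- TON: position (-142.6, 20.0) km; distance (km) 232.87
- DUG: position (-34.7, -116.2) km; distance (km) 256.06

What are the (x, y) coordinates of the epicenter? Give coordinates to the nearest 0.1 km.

Circle about each station: (x + 52.6)² + (y − 22.5)² = 154.37²; (x + 142.6)² + (y − 20.0)² = 232.87²; (x + 34.7)² + (y + 116.2)² = 256.06².
Subtracting pairs of circle equations eliminates x²+y² and gives linear equations (the radical axes):
-180.0 x − 5.0 y = -12936.59
35.8 x − 277.4 y = -30303.11
Solving the 2×2 system: x ≈ 68.6, y ≈ 118.1 km.

x ≈ 68.6 km, y ≈ 118.1 km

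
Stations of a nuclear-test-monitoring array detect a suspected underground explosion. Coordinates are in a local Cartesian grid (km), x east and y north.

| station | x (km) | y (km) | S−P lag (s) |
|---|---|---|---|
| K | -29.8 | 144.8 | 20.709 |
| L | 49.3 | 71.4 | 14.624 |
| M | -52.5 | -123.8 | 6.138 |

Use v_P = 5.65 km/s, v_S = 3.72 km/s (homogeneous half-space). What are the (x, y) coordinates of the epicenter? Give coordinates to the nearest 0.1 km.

Distance from S−P lag: d = Δt · v_P v_S / (v_P − v_S) = Δt · (5.65·3.72)/(5.65−3.72) ≈ 10.8902·Δt.
So d_K = 225.52, d_L = 159.26, d_M = 66.84 km.
Circle about each station: (x + 29.8)² + (y − 144.8)² = 225.52²; (x − 49.3)² + (y − 71.4)² = 159.26²; (x + 52.5)² + (y + 123.8)² = 66.84².
Subtracting the K equation from the L and M equations removes the quadratic terms:
158.2 x − 146.8 y = 11168.89
-45.4 x − 537.2 y = 42619.29
Solving the 2×2 system: x ≈ -2.8, y ≈ -79.1 km.

-2.8 km east, -79.1 km north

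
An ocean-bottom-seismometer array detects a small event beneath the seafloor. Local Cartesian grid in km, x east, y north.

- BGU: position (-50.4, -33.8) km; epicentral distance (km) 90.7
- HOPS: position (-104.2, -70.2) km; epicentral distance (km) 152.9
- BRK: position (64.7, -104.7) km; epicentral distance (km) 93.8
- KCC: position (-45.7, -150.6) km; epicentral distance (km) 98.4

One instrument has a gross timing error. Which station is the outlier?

KCC

Solve using three stations at a time. Using BGU, HOPS, BRK (subtract circle equations pairwise → linear system) gives (x, y) ≈ (38.3, -14.7).
Distances from that point to each station vs reported:
  BGU: calculated 90.7 vs reported 90.7 → residual 0.0 km
  HOPS: calculated 152.9 vs reported 152.9 → residual 0.0 km
  BRK: calculated 93.8 vs reported 93.8 → residual 0.0 km
  KCC: calculated 159.8 vs reported 98.4 → residual 61.4 km
BGU, HOPS, BRK are mutually consistent (residuals ≈ 0); KCC is off by 61.4 km.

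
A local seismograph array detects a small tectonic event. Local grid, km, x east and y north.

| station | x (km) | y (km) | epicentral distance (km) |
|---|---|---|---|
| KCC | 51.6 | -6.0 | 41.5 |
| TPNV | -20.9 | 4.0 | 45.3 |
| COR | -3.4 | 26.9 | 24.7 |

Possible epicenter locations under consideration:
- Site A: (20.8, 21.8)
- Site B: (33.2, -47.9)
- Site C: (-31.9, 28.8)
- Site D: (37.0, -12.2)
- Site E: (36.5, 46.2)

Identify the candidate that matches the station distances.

Site A

For each candidate, compare |candidate − station| to the reported distance:
Site A: residuals KCC 0.0, TPNV 0.0, COR 0.0 → max 0.0 km
Site B: residuals KCC 4.3, TPNV 29.7, COR 58.6 → max 58.6 km
Site C: residuals KCC 49.0, TPNV 18.2, COR 3.9 → max 49.0 km
Site D: residuals KCC 25.6, TPNV 14.8, COR 31.5 → max 31.5 km
Site E: residuals KCC 12.8, TPNV 25.9, COR 19.6 → max 25.9 km
Only Site A has all residuals ≈ 0.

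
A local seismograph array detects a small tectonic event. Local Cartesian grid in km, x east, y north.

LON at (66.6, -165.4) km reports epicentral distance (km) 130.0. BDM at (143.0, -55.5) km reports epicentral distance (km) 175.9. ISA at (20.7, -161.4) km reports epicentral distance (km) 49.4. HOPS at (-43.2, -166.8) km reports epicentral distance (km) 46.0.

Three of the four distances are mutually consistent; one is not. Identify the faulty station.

Solve using three stations at a time. Using BDM, ISA, HOPS (subtract circle equations pairwise → linear system) gives (x, y) ≈ (-16.7, -129.2).
Distances from that point to each station vs reported:
  LON: calculated 90.9 vs reported 130.0 → residual 39.1 km
  BDM: calculated 175.9 vs reported 175.9 → residual 0.0 km
  ISA: calculated 49.4 vs reported 49.4 → residual 0.0 km
  HOPS: calculated 46.0 vs reported 46.0 → residual 0.0 km
BDM, ISA, HOPS are mutually consistent (residuals ≈ 0); LON is off by 39.1 km.

LON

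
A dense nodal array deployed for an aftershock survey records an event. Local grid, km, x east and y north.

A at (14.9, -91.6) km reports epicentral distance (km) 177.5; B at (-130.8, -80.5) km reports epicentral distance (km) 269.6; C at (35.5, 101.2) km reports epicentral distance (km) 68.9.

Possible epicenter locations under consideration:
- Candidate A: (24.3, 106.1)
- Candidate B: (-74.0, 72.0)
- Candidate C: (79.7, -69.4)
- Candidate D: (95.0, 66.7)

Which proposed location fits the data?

For each candidate, compare |candidate − station| to the reported distance:
Candidate A: residuals A 20.4, B 27.0, C 56.7 → max 56.7 km
Candidate B: residuals A 8.7, B 106.9, C 44.4 → max 106.9 km
Candidate C: residuals A 109.0, B 58.8, C 107.3 → max 109.0 km
Candidate D: residuals A 0.1, B 0.1, C 0.1 → max 0.1 km
Only Candidate D has all residuals ≈ 0.

Candidate D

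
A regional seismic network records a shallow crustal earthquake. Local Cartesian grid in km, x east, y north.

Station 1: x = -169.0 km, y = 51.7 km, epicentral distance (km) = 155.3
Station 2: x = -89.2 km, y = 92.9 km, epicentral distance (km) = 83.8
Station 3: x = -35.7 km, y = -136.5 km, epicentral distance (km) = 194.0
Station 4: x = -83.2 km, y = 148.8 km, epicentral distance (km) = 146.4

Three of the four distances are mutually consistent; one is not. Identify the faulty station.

Solve using three stations at a time. Using Station 1, Station 2, Station 3 (subtract circle equations pairwise → linear system) gives (x, y) ≈ (-13.7, 56.3).
Distances from that point to each station vs reported:
  Station 1: calculated 155.3 vs reported 155.3 → residual 0.0 km
  Station 2: calculated 83.9 vs reported 83.8 → residual 0.1 km
  Station 3: calculated 194.0 vs reported 194.0 → residual 0.0 km
  Station 4: calculated 115.7 vs reported 146.4 → residual 30.7 km
Station 1, Station 2, Station 3 are mutually consistent (residuals ≈ 0); Station 4 is off by 30.7 km.

Station 4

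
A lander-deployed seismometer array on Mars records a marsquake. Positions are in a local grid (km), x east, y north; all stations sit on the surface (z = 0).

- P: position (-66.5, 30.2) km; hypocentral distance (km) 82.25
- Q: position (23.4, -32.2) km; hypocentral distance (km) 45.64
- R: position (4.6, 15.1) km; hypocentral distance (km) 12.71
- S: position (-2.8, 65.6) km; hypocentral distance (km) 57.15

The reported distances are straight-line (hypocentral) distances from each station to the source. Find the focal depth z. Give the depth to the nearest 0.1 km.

8.7 km

Each station gives a sphere (x−x_i)² + (y−y_i)² + z² = d_i² (stations at z=0).
Subtracting the P sphere from Q and R: z² cancels, leaving linear equations in x and y:
179.8 x − 124.8 y = 932.16
142.2 x − 30.2 y = 1518.40
Solving: x ≈ 13.100, y ≈ 11.404 km (keep extra digits for the depth step; rounded: 13.1, 11.4).
Then from the P sphere: z² = 82.25² − (x + 66.5)² − (y − 30.2)² with x = 13.100, y = 11.404, so z ≈ 8.696 ≈ 8.7 km.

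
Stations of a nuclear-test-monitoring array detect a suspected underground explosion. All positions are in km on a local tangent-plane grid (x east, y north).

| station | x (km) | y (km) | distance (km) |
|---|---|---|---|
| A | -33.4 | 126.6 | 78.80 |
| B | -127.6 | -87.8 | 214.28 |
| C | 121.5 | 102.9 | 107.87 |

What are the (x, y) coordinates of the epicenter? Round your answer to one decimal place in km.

x ≈ 19.4 km, y ≈ 68.1 km

Circle about each station: (x + 33.4)² + (y − 126.6)² = 78.80²; (x + 127.6)² + (y + 87.8)² = 214.28²; (x − 121.5)² + (y − 102.9)² = 107.87².
Subtracting the A equation from the B and C equations removes the quadratic terms:
-188.4 x − 428.8 y = -32859.00
309.8 x − 47.4 y = 2781.04
Solving the 2×2 system: x ≈ 19.4, y ≈ 68.1 km.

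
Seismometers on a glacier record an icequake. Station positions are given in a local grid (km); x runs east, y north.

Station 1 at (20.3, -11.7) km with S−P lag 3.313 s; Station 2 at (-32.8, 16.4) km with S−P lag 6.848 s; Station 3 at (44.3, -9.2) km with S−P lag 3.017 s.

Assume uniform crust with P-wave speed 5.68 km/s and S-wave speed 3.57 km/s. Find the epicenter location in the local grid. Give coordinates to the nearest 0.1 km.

33.0 km east, 17.5 km north

Distance from S−P lag: d = Δt · v_P v_S / (v_P − v_S) = Δt · (5.68·3.57)/(5.68−3.57) ≈ 9.6102·Δt.
So d_Station 1 = 31.84, d_Station 2 = 65.81, d_Station 3 = 28.99 km.
Circle about each station: (x − 20.3)² + (y + 11.7)² = 31.84²; (x + 32.8)² + (y − 16.4)² = 65.81²; (x − 44.3)² + (y + 9.2)² = 28.99².
Subtracting the Station 1 equation from the Station 2 and Station 3 equations removes the quadratic terms:
-106.2 x + 56.2 y = -2521.35
48.0 x + 5.0 y = 1671.52
Solving the 2×2 system: x ≈ 33.0, y ≈ 17.5 km.
Check against Station 1 (with the unrounded x, y): √((x − 20.3)²+(y + 11.7)²) = 31.84 ≈ 31.84 km. ✓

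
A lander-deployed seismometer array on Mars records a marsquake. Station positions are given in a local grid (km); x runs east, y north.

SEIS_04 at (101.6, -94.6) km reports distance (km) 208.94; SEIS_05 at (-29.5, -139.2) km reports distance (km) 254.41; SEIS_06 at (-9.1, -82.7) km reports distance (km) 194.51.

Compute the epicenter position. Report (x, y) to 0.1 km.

40.8 km east, 105.3 km north

Circle about each station: (x − 101.6)² + (y + 94.6)² = 208.94²; (x + 29.5)² + (y + 139.2)² = 254.41²; (x + 9.1)² + (y + 82.7)² = 194.51².
Subtracting the SEIS_04 equation from the SEIS_05 and SEIS_06 equations removes the quadratic terms:
-262.2 x − 89.2 y = -20093.35
-221.4 x + 23.8 y = -6527.84
Solving the 2×2 system: x ≈ 40.8, y ≈ 105.3 km.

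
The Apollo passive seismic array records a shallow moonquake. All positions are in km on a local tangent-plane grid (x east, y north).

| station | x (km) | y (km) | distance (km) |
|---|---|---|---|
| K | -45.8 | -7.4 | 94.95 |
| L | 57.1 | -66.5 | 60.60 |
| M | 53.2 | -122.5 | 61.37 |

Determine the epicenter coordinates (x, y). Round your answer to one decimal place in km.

Circle about each station: (x + 45.8)² + (y + 7.4)² = 94.95²; (x − 57.1)² + (y + 66.5)² = 60.60²; (x − 53.2)² + (y + 122.5)² = 61.37².
Subtracting pairs of circle equations eliminates x²+y² and gives linear equations (the radical axes):
205.8 x − 118.2 y = 10873.40
198.0 x − 230.2 y = 20933.32
Solving the 2×2 system: x ≈ 1.2, y ≈ -89.9 km.

(1.2, -89.9)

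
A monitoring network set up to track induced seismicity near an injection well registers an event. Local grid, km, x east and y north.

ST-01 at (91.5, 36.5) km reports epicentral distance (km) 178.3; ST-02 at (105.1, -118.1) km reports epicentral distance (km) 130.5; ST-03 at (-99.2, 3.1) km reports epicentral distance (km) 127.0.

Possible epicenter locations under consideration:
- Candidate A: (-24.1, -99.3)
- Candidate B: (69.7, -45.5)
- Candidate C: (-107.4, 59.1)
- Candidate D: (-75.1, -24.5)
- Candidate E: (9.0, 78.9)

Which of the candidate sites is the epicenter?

For each candidate, compare |candidate − station| to the reported distance:
Candidate A: residuals ST-01 0.0, ST-02 0.1, ST-03 0.0 → max 0.1 km
Candidate B: residuals ST-01 93.5, ST-02 49.7, ST-03 48.8 → max 93.5 km
Candidate C: residuals ST-01 21.9, ST-02 146.2, ST-03 70.4 → max 146.2 km
Candidate D: residuals ST-01 0.9, ST-02 72.6, ST-03 90.4 → max 90.4 km
Candidate E: residuals ST-01 85.5, ST-02 88.7, ST-03 5.1 → max 88.7 km
Only Candidate A has all residuals ≈ 0.

Candidate A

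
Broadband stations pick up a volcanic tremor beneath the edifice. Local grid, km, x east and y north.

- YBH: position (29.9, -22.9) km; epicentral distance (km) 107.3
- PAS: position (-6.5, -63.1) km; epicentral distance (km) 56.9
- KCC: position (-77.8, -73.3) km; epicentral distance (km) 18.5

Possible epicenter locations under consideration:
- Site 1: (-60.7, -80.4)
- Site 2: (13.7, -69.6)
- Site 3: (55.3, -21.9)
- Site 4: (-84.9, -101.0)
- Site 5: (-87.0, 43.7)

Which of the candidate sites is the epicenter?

Site 1

For each candidate, compare |candidate − station| to the reported distance:
Site 1: residuals YBH 0.0, PAS 0.0, KCC 0.0 → max 0.0 km
Site 2: residuals YBH 57.9, PAS 35.7, KCC 73.1 → max 73.1 km
Site 3: residuals YBH 81.9, PAS 17.4, KCC 124.2 → max 124.2 km
Site 4: residuals YBH 31.5, PAS 30.2, KCC 10.1 → max 31.5 km
Site 5: residuals YBH 27.2, PAS 76.8, KCC 98.9 → max 98.9 km
Only Site 1 has all residuals ≈ 0.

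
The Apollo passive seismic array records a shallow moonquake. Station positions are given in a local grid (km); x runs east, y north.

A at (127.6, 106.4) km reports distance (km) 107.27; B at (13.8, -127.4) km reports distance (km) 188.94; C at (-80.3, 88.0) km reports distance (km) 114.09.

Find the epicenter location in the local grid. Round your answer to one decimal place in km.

Circle about each station: (x − 127.6)² + (y − 106.4)² = 107.27²; (x − 13.8)² + (y + 127.4)² = 188.94²; (x + 80.3)² + (y − 88.0)² = 114.09².
Subtracting pairs of circle equations eliminates x²+y² and gives linear equations (the radical axes):
-227.6 x − 467.6 y = -35372.99
-415.8 x − 36.8 y = -14920.31
Solving the 2×2 system: x ≈ 30.5, y ≈ 60.8 km.

(30.5, 60.8)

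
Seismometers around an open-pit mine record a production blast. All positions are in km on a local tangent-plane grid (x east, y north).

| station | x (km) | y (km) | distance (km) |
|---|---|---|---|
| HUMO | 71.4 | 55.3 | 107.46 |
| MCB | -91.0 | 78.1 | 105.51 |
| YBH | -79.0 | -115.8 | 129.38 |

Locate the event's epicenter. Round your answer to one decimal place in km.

(-20.5, -0.4)

Circle about each station: (x − 71.4)² + (y − 55.3)² = 107.46²; (x + 91.0)² + (y − 78.1)² = 105.51²; (x + 79.0)² + (y + 115.8)² = 129.38².
Subtracting the HUMO equation from the MCB and YBH equations removes the quadratic terms:
-324.8 x + 45.6 y = 6639.85
-300.8 x − 342.2 y = 6303.06
Solving the 2×2 system: x ≈ -20.5, y ≈ -0.4 km.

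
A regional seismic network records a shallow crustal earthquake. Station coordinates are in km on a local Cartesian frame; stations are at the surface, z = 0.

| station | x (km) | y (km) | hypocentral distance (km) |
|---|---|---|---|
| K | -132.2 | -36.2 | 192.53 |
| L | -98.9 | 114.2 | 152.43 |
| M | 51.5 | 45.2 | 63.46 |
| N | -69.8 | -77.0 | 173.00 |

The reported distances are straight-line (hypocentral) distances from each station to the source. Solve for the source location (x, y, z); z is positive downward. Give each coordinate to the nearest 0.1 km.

x ≈ 28.0 km, y ≈ 53.2 km, depth ≈ 58.4 km

Each station gives a sphere (x−x_i)² + (y−y_i)² + z² = d_i² (stations at z=0).
Subtracting the K sphere from L and M: z² cancels, leaving linear equations in x and y:
66.6 x + 300.8 y = 17868.47
367.4 x + 162.8 y = 18948.64
Solving: x ≈ 28.000, y ≈ 53.204 km (keep extra digits for the depth step; rounded: 28.0, 53.2).
Then from the K sphere: z² = 192.53² − (x + 132.2)² − (y + 36.2)² with x = 28.000, y = 53.204, so z ≈ 58.401 ≈ 58.4 km.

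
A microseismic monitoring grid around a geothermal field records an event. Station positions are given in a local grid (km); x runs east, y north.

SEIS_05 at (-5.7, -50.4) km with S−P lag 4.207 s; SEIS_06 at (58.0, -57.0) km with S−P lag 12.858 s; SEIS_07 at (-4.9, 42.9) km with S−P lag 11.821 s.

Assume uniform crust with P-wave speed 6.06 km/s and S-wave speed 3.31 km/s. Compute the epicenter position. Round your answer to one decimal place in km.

Distance from S−P lag: d = Δt · v_P v_S / (v_P − v_S) = Δt · (6.06·3.31)/(6.06−3.31) ≈ 7.2940·Δt.
So d_SEIS_05 = 30.69, d_SEIS_06 = 93.79, d_SEIS_07 = 86.22 km.
Circle about each station: (x + 5.7)² + (y + 50.4)² = 30.69²; (x − 58.0)² + (y + 57.0)² = 93.79²; (x + 4.9)² + (y − 42.9)² = 86.22².
Subtracting the SEIS_05 equation from the SEIS_06 and SEIS_07 equations removes the quadratic terms:
127.4 x − 13.2 y = -3814.34
1.6 x + 186.6 y = -7200.24
Solving the 2×2 system: x ≈ -33.9, y ≈ -38.3 km.

(-33.9, -38.3)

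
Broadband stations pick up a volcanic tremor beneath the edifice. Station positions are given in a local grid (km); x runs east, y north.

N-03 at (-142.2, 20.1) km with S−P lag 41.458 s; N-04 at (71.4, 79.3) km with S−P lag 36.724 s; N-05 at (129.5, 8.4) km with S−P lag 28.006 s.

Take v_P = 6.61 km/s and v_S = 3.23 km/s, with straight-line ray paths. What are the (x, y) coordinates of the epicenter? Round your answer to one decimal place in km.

(55.1, -152.1)

Distance from S−P lag: d = Δt · v_P v_S / (v_P − v_S) = Δt · (6.61·3.23)/(6.61−3.23) ≈ 6.3167·Δt.
So d_N-03 = 261.88, d_N-04 = 231.97, d_N-05 = 176.90 km.
Circle about each station: (x + 142.2)² + (y − 20.1)² = 261.88²; (x − 71.4)² + (y − 79.3)² = 231.97²; (x − 129.5)² + (y − 8.4)² = 176.90².
Subtracting pairs of circle equations eliminates x²+y² and gives linear equations (the radical axes):
427.2 x + 118.4 y = 5532.65
543.4 x − 23.4 y = 33503.48
Solving the 2×2 system: x ≈ 55.1, y ≈ -152.1 km.
Check against N-03 (with the unrounded x, y): √((x + 142.2)²+(y − 20.1)²) = 261.88 ≈ 261.88 km. ✓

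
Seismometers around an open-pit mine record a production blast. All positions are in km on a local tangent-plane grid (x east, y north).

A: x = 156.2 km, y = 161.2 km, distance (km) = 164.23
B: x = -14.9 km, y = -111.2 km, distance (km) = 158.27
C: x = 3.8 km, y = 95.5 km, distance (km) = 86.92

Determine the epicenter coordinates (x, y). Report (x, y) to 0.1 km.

Circle about each station: (x − 156.2)² + (y − 161.2)² = 164.23²; (x + 14.9)² + (y + 111.2)² = 158.27²; (x − 3.8)² + (y − 95.5)² = 86.92².
Subtracting pairs of circle equations eliminates x²+y² and gives linear equations (the radical axes):
-342.2 x − 544.8 y = -35874.33
-304.8 x − 131.4 y = -21832.78
Solving the 2×2 system: x ≈ 59.3, y ≈ 28.6 km.

59.3 km east, 28.6 km north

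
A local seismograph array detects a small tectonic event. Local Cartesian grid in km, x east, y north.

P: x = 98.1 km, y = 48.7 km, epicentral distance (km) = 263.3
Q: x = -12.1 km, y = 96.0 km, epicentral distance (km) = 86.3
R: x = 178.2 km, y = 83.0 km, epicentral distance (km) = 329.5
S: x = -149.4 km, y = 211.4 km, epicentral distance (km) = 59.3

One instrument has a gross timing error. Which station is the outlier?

Solve using three stations at a time. Using P, R, S (subtract circle equations pairwise → linear system) gives (x, y) ≈ (-143.9, 152.4).
Distances from that point to each station vs reported:
  P: calculated 263.3 vs reported 263.3 → residual 0.0 km
  Q: calculated 143.4 vs reported 86.3 → residual 57.1 km
  R: calculated 329.5 vs reported 329.5 → residual 0.0 km
  S: calculated 59.2 vs reported 59.3 → residual 0.1 km
P, R, S are mutually consistent (residuals ≈ 0); Q is off by 57.1 km.

Q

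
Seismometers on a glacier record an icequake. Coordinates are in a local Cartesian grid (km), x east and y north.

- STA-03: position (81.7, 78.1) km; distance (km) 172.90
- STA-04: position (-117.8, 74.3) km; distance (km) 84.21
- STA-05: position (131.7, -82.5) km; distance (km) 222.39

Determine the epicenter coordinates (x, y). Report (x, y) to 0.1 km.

(-73.8, 2.5)

Circle about each station: (x − 81.7)² + (y − 78.1)² = 172.90²; (x + 117.8)² + (y − 74.3)² = 84.21²; (x − 131.7)² + (y + 82.5)² = 222.39².
Subtracting pairs of circle equations eliminates x²+y² and gives linear equations (the radical axes):
-399.0 x − 7.6 y = 29425.92
100.0 x − 321.2 y = -8186.26
Solving the 2×2 system: x ≈ -73.8, y ≈ 2.5 km.
Check against STA-03 (with the unrounded x, y): √((x − 81.7)²+(y − 78.1)²) = 172.90 ≈ 172.90 km. ✓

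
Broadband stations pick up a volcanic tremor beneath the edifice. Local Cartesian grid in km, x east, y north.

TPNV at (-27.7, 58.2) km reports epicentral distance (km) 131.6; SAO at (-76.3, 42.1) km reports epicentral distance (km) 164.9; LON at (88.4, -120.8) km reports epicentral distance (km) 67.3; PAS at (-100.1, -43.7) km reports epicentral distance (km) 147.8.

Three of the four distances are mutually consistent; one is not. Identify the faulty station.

TPNV

Solve using three stations at a time. Using SAO, LON, PAS (subtract circle equations pairwise → linear system) gives (x, y) ≈ (45.5, -69.0).
Distances from that point to each station vs reported:
  TPNV: calculated 146.8 vs reported 131.6 → residual 15.2 km
  SAO: calculated 164.9 vs reported 164.9 → residual 0.0 km
  LON: calculated 67.2 vs reported 67.3 → residual 0.1 km
  PAS: calculated 147.8 vs reported 147.8 → residual 0.0 km
SAO, LON, PAS are mutually consistent (residuals ≈ 0); TPNV is off by 15.2 km.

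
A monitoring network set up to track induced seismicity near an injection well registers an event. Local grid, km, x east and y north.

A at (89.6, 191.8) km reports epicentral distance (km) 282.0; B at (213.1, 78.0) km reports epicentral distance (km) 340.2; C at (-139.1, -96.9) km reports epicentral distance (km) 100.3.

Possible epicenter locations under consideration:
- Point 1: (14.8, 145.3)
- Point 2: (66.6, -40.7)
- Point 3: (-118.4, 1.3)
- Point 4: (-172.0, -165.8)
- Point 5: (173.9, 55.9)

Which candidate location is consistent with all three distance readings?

For each candidate, compare |candidate − station| to the reported distance:
Point 1: residuals A 193.9, B 130.8, C 186.7 → max 193.9 km
Point 2: residuals A 48.4, B 151.6, C 112.9 → max 151.6 km
Point 3: residuals A 0.1, B 0.1, C 0.1 → max 0.1 km
Point 4: residuals A 161.1, B 115.6, C 23.9 → max 161.1 km
Point 5: residuals A 122.1, B 295.2, C 248.0 → max 295.2 km
Only Point 3 has all residuals ≈ 0.

Point 3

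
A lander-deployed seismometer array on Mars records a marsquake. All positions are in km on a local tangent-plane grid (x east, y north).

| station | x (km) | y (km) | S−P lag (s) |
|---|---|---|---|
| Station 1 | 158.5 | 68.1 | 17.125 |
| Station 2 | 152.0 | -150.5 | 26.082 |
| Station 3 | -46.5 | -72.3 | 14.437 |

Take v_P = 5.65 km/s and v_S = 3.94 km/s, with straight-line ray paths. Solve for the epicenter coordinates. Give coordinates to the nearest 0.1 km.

x ≈ -59.4 km, y ≈ 115.2 km

Distance from S−P lag: d = Δt · v_P v_S / (v_P − v_S) = Δt · (5.65·3.94)/(5.65−3.94) ≈ 13.0181·Δt.
So d_Station 1 = 222.94, d_Station 2 = 339.54, d_Station 3 = 187.94 km.
Circle about each station: (x − 158.5)² + (y − 68.1)² = 222.94²; (x − 152.0)² + (y + 150.5)² = 339.54²; (x + 46.5)² + (y + 72.3)² = 187.94².
Subtracting pairs of circle equations eliminates x²+y² and gives linear equations (the radical axes):
-13.0 x − 437.2 y = -49590.78
-410.0 x − 280.8 y = -7989.52
Solving the 2×2 system: x ≈ -59.4, y ≈ 115.2 km.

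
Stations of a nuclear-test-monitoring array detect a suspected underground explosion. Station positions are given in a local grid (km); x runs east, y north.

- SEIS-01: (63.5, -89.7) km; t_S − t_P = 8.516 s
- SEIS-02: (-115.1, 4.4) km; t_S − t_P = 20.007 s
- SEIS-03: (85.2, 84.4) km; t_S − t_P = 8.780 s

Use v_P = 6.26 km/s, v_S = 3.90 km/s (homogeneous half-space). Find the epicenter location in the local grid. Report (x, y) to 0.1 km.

Distance from S−P lag: d = Δt · v_P v_S / (v_P − v_S) = Δt · (6.26·3.90)/(6.26−3.90) ≈ 10.3449·Δt.
So d_SEIS-01 = 88.10, d_SEIS-02 = 206.97, d_SEIS-03 = 90.83 km.
Circle about each station: (x − 63.5)² + (y + 89.7)² = 88.10²; (x + 115.1)² + (y − 4.4)² = 206.97²; (x − 85.2)² + (y − 84.4)² = 90.83².
Subtracting pairs of circle equations eliminates x²+y² and gives linear equations (the radical axes):
-357.2 x + 188.2 y = -33885.94
43.4 x + 348.2 y = 1815.58
Solving the 2×2 system: x ≈ 91.6, y ≈ -6.2 km.

(91.6, -6.2)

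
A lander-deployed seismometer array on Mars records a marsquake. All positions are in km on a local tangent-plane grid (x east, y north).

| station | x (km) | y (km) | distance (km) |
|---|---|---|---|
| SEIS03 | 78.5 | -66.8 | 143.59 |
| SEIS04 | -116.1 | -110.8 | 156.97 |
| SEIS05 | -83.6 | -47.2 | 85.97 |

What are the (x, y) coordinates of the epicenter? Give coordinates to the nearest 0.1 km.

-33.7 km east, 22.8 km north

Circle about each station: (x − 78.5)² + (y + 66.8)² = 143.59²; (x + 116.1)² + (y + 110.8)² = 156.97²; (x + 83.6)² + (y + 47.2)² = 85.97².
Subtracting the SEIS03 equation from the SEIS04 and SEIS05 equations removes the quadratic terms:
-389.2 x − 88.0 y = 11109.87
-324.2 x + 39.2 y = 11819.56
Solving the 2×2 system: x ≈ -33.7, y ≈ 22.8 km.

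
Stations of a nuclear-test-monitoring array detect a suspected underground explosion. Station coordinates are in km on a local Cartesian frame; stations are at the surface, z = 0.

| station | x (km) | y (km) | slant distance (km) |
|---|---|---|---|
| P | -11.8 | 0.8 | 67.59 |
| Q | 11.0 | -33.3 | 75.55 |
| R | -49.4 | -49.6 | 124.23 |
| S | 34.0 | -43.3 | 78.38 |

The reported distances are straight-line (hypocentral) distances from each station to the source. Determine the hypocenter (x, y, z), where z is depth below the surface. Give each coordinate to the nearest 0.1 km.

x ≈ 42.3 km, y ≈ 29.0 km, depth ≈ 29.1 km

Each station gives a sphere (x−x_i)² + (y−y_i)² + z² = d_i² (stations at z=0).
Subtracting the P sphere from Q and R: z² cancels, leaving linear equations in x and y:
45.6 x − 68.2 y = -49.38
-75.2 x − 100.8 y = -6104.04
Solving: x ≈ 42.294, y ≈ 29.003 km (keep extra digits for the depth step; rounded: 42.3, 29.0).
Then from the P sphere: z² = 67.59² − (x + 11.8)² − (y − 0.8)² with x = 42.294, y = 29.003, so z ≈ 29.100 ≈ 29.1 km.
Check against S (with the unrounded solution): distance 78.38 ≈ 78.38 km. ✓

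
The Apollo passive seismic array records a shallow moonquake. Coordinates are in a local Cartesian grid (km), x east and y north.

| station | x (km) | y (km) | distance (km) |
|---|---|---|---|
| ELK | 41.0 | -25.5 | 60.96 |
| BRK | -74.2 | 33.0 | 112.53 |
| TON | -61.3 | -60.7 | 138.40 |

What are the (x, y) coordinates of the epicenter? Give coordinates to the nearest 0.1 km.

(38.3, 35.4)

Circle about each station: (x − 41.0)² + (y + 25.5)² = 60.96²; (x + 74.2)² + (y − 33.0)² = 112.53²; (x + 61.3)² + (y + 60.7)² = 138.40².
Subtracting the ELK equation from the BRK and TON equations removes the quadratic terms:
-230.4 x + 117.0 y = -4683.49
-204.6 x − 70.4 y = -10327.51
Solving the 2×2 system: x ≈ 38.3, y ≈ 35.4 km.
Check against ELK (with the unrounded x, y): √((x − 41.0)²+(y + 25.5)²) = 60.95 ≈ 60.96 km. ✓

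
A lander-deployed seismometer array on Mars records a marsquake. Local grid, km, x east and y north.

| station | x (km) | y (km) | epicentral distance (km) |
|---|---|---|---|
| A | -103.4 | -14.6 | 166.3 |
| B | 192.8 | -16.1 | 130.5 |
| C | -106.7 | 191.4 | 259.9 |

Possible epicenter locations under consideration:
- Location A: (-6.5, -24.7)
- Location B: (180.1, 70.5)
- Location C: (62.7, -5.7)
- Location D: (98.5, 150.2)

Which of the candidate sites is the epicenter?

For each candidate, compare |candidate − station| to the reported distance:
Location A: residuals A 68.9, B 69.0, C 21.7 → max 69.0 km
Location B: residuals A 129.7, B 43.0, C 51.3 → max 129.7 km
Location C: residuals A 0.0, B 0.0, C 0.0 → max 0.0 km
Location D: residuals A 94.3, B 60.7, C 50.6 → max 94.3 km
Only Location C has all residuals ≈ 0.

Location C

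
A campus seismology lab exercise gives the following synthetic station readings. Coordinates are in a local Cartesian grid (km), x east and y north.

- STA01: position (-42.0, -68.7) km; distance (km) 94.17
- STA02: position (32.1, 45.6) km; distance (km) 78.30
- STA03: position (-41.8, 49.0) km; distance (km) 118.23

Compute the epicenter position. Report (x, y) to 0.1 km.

x ≈ 44.6 km, y ≈ -31.7 km

Circle about each station: (x + 42.0)² + (y + 68.7)² = 94.17²; (x − 32.1)² + (y − 45.6)² = 78.30²; (x + 41.8)² + (y − 49.0)² = 118.23².
Subtracting the STA01 equation from the STA02 and STA03 equations removes the quadratic terms:
148.2 x + 228.6 y = -636.82
0.4 x + 235.4 y = -7445.79
Solving the 2×2 system: x ≈ 44.6, y ≈ -31.7 km.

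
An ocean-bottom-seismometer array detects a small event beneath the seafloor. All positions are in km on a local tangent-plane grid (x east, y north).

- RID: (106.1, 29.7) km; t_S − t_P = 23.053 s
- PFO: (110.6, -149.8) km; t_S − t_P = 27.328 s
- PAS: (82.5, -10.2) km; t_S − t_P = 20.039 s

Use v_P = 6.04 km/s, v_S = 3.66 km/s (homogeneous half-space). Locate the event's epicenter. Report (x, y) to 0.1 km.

Distance from S−P lag: d = Δt · v_P v_S / (v_P − v_S) = Δt · (6.04·3.66)/(6.04−3.66) ≈ 9.2884·Δt.
So d_RID = 214.13, d_PFO = 253.83, d_PAS = 186.13 km.
Circle about each station: (x − 106.1)² + (y − 29.7)² = 214.13²; (x − 110.6)² + (y + 149.8)² = 253.83²; (x − 82.5)² + (y + 10.2)² = 186.13².
Subtracting pairs of circle equations eliminates x²+y² and gives linear equations (the radical axes):
9.0 x − 359.0 y = 3955.09
-47.2 x − 79.8 y = 5978.27
Solving the 2×2 system: x ≈ -103.6, y ≈ -13.6 km.
Check against RID (with the unrounded x, y): √((x − 106.1)²+(y − 29.7)²) = 214.17 ≈ 214.13 km. ✓

(-103.6, -13.6)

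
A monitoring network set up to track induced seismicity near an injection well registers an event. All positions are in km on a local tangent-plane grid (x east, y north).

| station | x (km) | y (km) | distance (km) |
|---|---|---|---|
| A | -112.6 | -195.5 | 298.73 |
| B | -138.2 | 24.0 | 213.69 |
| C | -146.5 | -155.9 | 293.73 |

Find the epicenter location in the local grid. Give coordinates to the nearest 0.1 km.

Circle about each station: (x + 112.6)² + (y + 195.5)² = 298.73²; (x + 138.2)² + (y − 24.0)² = 213.69²; (x + 146.5)² + (y + 155.9)² = 293.73².
Subtracting pairs of circle equations eliminates x²+y² and gives linear equations (the radical axes):
-51.2 x + 439.0 y = 12352.43
-67.8 x + 79.2 y = -2169.65
Solving the 2×2 system: x ≈ 75.1, y ≈ 36.9 km.

75.1 km east, 36.9 km north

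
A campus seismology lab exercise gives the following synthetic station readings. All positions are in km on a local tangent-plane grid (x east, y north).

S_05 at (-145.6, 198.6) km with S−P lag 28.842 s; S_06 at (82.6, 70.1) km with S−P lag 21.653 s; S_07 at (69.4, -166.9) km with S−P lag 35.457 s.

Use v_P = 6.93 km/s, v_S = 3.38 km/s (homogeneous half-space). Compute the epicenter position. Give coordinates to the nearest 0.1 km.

-54.9 km east, 31.3 km north

Distance from S−P lag: d = Δt · v_P v_S / (v_P − v_S) = Δt · (6.93·3.38)/(6.93−3.38) ≈ 6.5981·Δt.
So d_S_05 = 190.30, d_S_06 = 142.87, d_S_07 = 233.95 km.
Circle about each station: (x + 145.6)² + (y − 198.6)² = 190.30²; (x − 82.6)² + (y − 70.1)² = 142.87²; (x − 69.4)² + (y + 166.9)² = 233.95².
Subtracting the S_05 equation from the S_06 and S_07 equations removes the quadratic terms:
456.4 x − 257.0 y = -33102.30
430.0 x − 731.0 y = -46487.86
Solving the 2×2 system: x ≈ -54.9, y ≈ 31.3 km.
Check against S_05 (with the unrounded x, y): √((x + 145.6)²+(y − 198.6)²) = 190.30 ≈ 190.30 km. ✓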